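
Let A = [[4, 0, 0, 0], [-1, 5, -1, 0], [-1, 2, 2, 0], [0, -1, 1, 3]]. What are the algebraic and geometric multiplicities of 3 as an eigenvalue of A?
The characteristic polynomial is (x - 4)^2(x - 3)^2, so the factor x - 3 appears with exponent 2: the algebraic multiplicity is 2.

rank(A - 3I) = 3, so the eigenspace has dimension 4 - 3 = 1: the geometric multiplicity is 1.

Since 1 < 2, A is not diagonalizable.

algebraic multiplicity 2, geometric multiplicity 1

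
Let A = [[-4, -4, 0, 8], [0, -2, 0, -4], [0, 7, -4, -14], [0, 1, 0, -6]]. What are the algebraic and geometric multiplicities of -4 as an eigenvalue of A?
The characteristic polynomial is (x + 4)^4, so the factor x + 4 appears with exponent 4: the algebraic multiplicity is 4.

rank(A + 4I) = 1, so the eigenspace has dimension 4 - 1 = 3: the geometric multiplicity is 3.

Since 3 < 4, A is not diagonalizable.

algebraic multiplicity 4, geometric multiplicity 3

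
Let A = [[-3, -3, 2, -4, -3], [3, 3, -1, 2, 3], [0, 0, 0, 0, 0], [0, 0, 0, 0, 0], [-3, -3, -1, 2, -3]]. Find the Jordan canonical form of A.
The characteristic polynomial is det(xI - A) = x^4(x + 3), so the eigenvalues are -3 (algebraic multiplicity 1), 0 (algebraic multiplicity 4).

For λ = -3: algebraic multiplicity 1 gives one 1×1 block.

For λ = 0: rank(A) = 2, rank(A^2) = 1. The eigenspace has dimension 5 - 2 = 3, so there are 3 Jordan blocks; the rank sequence gives block sizes [2, 1, 1].

Assembling the blocks gives the Jordan form J above.

J = [[-3, 0, 0, 0, 0], [0, 0, 1, 0, 0], [0, 0, 0, 0, 0], [0, 0, 0, 0, 0], [0, 0, 0, 0, 0]]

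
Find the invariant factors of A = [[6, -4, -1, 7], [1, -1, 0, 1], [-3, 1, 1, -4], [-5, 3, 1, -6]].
The Jordan structure of A has elementary divisors x^2, x^2. Arranging the block sizes at each eigenvalue in decreasing order and taking row products gives the invariant factors.

Invariant factors (smallest first, each dividing the next): x^2, x^2.

Check: the last factor x^2 is the minimal polynomial, and the product x^4 is the characteristic polynomial.

x^2, x^2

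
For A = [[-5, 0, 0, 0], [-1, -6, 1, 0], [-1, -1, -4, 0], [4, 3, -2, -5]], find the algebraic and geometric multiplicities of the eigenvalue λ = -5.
The characteristic polynomial is (x + 5)^4, so the factor x + 5 appears with exponent 4: the algebraic multiplicity is 4.

rank(A + 5I) = 2, so the eigenspace has dimension 4 - 2 = 2: the geometric multiplicity is 2.

Since 2 < 4, A is not diagonalizable.

algebraic multiplicity 4, geometric multiplicity 2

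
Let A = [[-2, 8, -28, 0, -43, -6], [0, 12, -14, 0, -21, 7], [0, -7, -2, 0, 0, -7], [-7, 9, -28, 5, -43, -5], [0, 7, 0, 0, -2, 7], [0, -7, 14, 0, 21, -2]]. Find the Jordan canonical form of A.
The characteristic polynomial is det(xI - A) = (x - 5)^3(x + 2)^3, so the eigenvalues are -2 (algebraic multiplicity 3), 5 (algebraic multiplicity 3).

For λ = -2: rank(A + 2I) = 4, rank((A + 2I)^2) = 3. The eigenspace has dimension 6 - 4 = 2, so there are 2 Jordan blocks; the rank sequence gives block sizes [2, 1].

For λ = 5: rank(A - 5I) = 4, rank((A - 5I)^2) = 3. The eigenspace has dimension 6 - 4 = 2, so there are 2 Jordan blocks; the rank sequence gives block sizes [2, 1].

Assembling the blocks gives the Jordan form J above.

J = [[-2, 1, 0, 0, 0, 0], [0, -2, 0, 0, 0, 0], [0, 0, -2, 0, 0, 0], [0, 0, 0, 5, 1, 0], [0, 0, 0, 0, 5, 0], [0, 0, 0, 0, 0, 5]]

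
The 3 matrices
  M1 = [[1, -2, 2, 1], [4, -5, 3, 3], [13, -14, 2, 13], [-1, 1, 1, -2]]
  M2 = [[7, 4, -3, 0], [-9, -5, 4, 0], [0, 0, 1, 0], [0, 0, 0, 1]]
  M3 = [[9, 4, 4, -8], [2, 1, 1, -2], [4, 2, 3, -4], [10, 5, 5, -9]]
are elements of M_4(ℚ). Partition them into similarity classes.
Characteristic polynomials: χ_{M1} = x^3(x + 4), χ_{M2} = (x - 1)^4, χ_{M3} = (x - 1)^4.

{M1}: invariant factors x^3(x + 4).

{M2, M3}: invariant factors x - 1, (x - 1)^3.

Matrices are similar if and only if their invariant-factor lists agree; the partition into similarity classes is {M1}, {M2, M3}.

2 classes: {M1}, {M2, M3}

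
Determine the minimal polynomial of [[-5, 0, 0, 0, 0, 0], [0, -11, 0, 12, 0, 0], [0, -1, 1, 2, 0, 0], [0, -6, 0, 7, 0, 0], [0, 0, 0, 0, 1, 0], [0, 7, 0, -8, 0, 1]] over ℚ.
The characteristic polynomial factors as (x - 1)^4(x + 5)^2. The minimal polynomial is ∏(x - λ)^{k_λ} where k_λ is the size of the largest Jordan block at λ.

For λ = -5: rank(A + 5I) = 4, and the largest Jordan block has size 1 (the smallest k with rank((A + 5I)^k) = rank((A + 5I)^(k+1))).
For λ = 1: rank(A - I) = 3, and the largest Jordan block has size 2 (the smallest k with rank((A - I)^k) = rank((A - I)^(k+1))).

So m_A(x) = (x - 1)^2(x + 5).

m_A(x) = (x - 1)^2(x + 5)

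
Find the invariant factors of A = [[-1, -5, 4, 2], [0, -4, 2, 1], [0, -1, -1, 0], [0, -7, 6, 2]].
The Jordan structure of A has elementary divisors (x + 1)^3, (x + 1). Arranging the block sizes at each eigenvalue in decreasing order and taking row products gives the invariant factors.

Invariant factors (smallest first, each dividing the next): x + 1, (x + 1)^3.

Check: the last factor (x + 1)^3 is the minimal polynomial, and the product (x + 1)^4 is the characteristic polynomial.

x + 1, (x + 1)^3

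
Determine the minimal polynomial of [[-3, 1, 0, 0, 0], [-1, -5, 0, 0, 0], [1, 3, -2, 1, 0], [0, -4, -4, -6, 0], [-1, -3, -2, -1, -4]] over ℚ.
m_A(x) = (x + 4)^2

The characteristic polynomial factors as (x + 4)^5. The minimal polynomial is ∏(x - λ)^{k_λ} where k_λ is the size of the largest Jordan block at λ.

For λ = -4: rank(A + 4I) = 2, and the largest Jordan block has size 2 (the smallest k with rank((A + 4I)^k) = rank((A + 4I)^(k+1))).

So m_A(x) = (x + 4)^2.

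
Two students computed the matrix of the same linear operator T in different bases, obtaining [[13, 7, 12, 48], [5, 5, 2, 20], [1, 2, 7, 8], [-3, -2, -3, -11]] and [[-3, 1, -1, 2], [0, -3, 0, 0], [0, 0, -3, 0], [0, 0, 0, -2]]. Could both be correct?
No.

trace(A) = 14 but trace(B) = -11. The trace is a similarity invariant, so A and B are not similar.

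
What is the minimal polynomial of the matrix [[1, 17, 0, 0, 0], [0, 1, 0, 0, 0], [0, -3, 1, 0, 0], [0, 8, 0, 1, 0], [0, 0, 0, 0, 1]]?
m_A(x) = (x - 1)^2

The characteristic polynomial factors as (x - 1)^5. The minimal polynomial is ∏(x - λ)^{k_λ} where k_λ is the size of the largest Jordan block at λ.

For λ = 1: rank(A - I) = 1, and the largest Jordan block has size 2 (the smallest k with rank((A - I)^k) = rank((A - I)^(k+1))).

So m_A(x) = (x - 1)^2.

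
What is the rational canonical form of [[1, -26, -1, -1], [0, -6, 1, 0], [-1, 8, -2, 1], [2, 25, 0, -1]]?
R = [[0, 0, 0, -36], [1, 0, 0, 48], [0, 1, 0, -4], [0, 0, 1, -8]]

The invariant factors of A (the non-unit diagonal entries of the Smith normal form of xI - A over ℚ[x]) are (x^2 + 4x - 6)^2, each dividing the next. The characteristic polynomial is their product, (x^2 + 4x - 6)^2.

The rational canonical form is the block-diagonal matrix of companion matrices C(f_i):
R = [[0, 0, 0, -36], [1, 0, 0, 48], [0, 1, 0, -4], [0, 0, 1, -8]].

Note the characteristic polynomial does not split into linear factors over ℚ, so A has no Jordan form over ℚ; the rational canonical form exists over any field.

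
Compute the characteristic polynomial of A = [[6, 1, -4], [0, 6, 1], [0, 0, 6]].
χ_A(x) = (x - 6)^3

xI - A = [[x - 6, -1, 4], [0, x - 6, -1], [0, 0, x - 6]].

Expanding det(xI - A) along the first row:
det(xI - A) = + (x - 6)·det([[x - 6, -1], [0, x - 6]]) - (-1)·det([[0, -1], [0, x - 6]]) + (4)·det([[0, x - 6], [0, 0]]).

Evaluating gives χ_A(x) = x^3 - 18x^2 + 108x - 216 = (x - 6)^3.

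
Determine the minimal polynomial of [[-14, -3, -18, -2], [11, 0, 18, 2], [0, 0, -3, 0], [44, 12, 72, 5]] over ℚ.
The characteristic polynomial factors as (x + 3)^4. The minimal polynomial is ∏(x - λ)^{k_λ} where k_λ is the size of the largest Jordan block at λ.

For λ = -3: rank(A + 3I) = 1, and the largest Jordan block has size 2 (the smallest k with rank((A + 3I)^k) = rank((A + 3I)^(k+1))).

So m_A(x) = (x + 3)^2.

m_A(x) = (x + 3)^2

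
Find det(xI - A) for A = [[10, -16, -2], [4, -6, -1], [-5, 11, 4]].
χ_A(x) = (x - 3)^2(x - 2)

xI - A = [[x - 10, 16, 2], [-4, x + 6, 1], [5, -11, x - 4]].

Expanding det(xI - A) along the first row:
det(xI - A) = + (x - 10)·det([[x + 6, 1], [-11, x - 4]]) - (16)·det([[-4, 1], [5, x - 4]]) + (2)·det([[-4, x + 6], [5, -11]]).

Evaluating gives χ_A(x) = x^3 - 8x^2 + 21x - 18 = (x - 3)^2(x - 2).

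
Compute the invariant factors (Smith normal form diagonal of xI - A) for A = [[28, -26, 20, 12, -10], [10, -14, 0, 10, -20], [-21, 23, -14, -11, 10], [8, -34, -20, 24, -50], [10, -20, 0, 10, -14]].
(x - 6)(x + 4), (x - 6)^2(x + 4)

The Jordan structure of A has elementary divisors (x + 4), (x + 4), (x - 6)^2, (x - 6). Arranging the block sizes at each eigenvalue in decreasing order and taking row products gives the invariant factors.

Invariant factors (smallest first, each dividing the next): (x - 6)(x + 4), (x - 6)^2(x + 4).

Check: the last factor (x - 6)^2(x + 4) is the minimal polynomial, and the product (x - 6)^3(x + 4)^2 is the characteristic polynomial.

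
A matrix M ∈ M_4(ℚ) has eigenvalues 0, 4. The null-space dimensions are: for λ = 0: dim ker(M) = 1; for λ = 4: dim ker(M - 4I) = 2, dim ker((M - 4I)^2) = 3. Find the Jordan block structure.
Jordan blocks: (0, 1), (4, 2), (4, 1)

λ = 0: successive nullity increments [1] count blocks of size ≥ k; block sizes are [1].
λ = 4: successive nullity increments [2, 1] count blocks of size ≥ k; block sizes are [2, 1].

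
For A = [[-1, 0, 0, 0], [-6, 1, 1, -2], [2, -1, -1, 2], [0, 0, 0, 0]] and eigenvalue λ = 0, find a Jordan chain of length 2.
We seek v_1 ∈ ker(A^2) \ ker(A), then set v_{i+1} = A v_i.

One such chain is v_1 = [[0, 0, 1, 0]]^T, v_2 = [[0, 1, -1, 0]]^T. Check: A v_2 = [[0, 0, 0, 0]]^T = 0.

v_1 = [[0, 0, 1, 0]]^T, v_2 = [[0, 1, -1, 0]]^T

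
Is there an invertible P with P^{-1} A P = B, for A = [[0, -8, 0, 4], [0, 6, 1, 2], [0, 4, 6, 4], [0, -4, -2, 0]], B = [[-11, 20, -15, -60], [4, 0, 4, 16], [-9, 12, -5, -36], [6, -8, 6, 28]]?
Two matrices over a field are similar if and only if they have the same invariant factors.

Both A and B have characteristic polynomial x(x - 4)^3 and minimal polynomial x(x - 4)^2. Computing further, both have invariant factors x - 4, x(x - 4)^2. Hence A and B are similar.

Yes.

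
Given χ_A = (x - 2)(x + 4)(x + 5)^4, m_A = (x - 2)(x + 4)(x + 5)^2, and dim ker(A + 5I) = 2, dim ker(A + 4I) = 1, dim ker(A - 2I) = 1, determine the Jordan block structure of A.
λ = -5: algebraic multiplicity 4 (exponent in χ_A), largest block size 2 (exponent in m_A), 2 blocks (geometric multiplicity). These force block sizes [2, 2].
λ = -4: algebraic multiplicity 1 (exponent in χ_A), largest block size 1 (exponent in m_A), 1 block (geometric multiplicity). This forces block sizes [1].
λ = 2: algebraic multiplicity 1 (exponent in χ_A), largest block size 1 (exponent in m_A), 1 block (geometric multiplicity). This forces block sizes [1].

Jordan blocks: (-5, 2), (-5, 2), (-4, 1), (2, 1)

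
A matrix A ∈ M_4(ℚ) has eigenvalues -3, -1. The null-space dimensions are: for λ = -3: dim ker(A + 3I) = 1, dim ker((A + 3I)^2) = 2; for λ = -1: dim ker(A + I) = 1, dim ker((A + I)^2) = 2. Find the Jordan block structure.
Jordan blocks: (-3, 2), (-1, 2)

λ = -3: successive nullity increments [1, 1] count blocks of size ≥ k; block sizes are [2].
λ = -1: successive nullity increments [1, 1] count blocks of size ≥ k; block sizes are [2].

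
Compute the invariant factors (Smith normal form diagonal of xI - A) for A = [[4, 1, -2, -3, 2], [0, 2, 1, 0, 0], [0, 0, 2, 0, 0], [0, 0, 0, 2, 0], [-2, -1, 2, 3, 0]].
x - 2, x - 2, (x - 2)^3

The Jordan structure of A has elementary divisors (x - 2)^3, (x - 2), (x - 2). Arranging the block sizes at each eigenvalue in decreasing order and taking row products gives the invariant factors.

Invariant factors (smallest first, each dividing the next): x - 2, x - 2, (x - 2)^3.

Check: the last factor (x - 2)^3 is the minimal polynomial, and the product (x - 2)^5 is the characteristic polynomial.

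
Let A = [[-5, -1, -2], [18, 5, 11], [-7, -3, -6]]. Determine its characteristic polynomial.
χ_A(x) = (x + 2)^3

xI - A = [[x + 5, 1, 2], [-18, x - 5, -11], [7, 3, x + 6]].

Expanding det(xI - A) along the first row:
det(xI - A) = + (x + 5)·det([[x - 5, -11], [3, x + 6]]) - (1)·det([[-18, -11], [7, x + 6]]) + (2)·det([[-18, x - 5], [7, 3]]).

Evaluating gives χ_A(x) = x^3 + 6x^2 + 12x + 8 = (x + 2)^3.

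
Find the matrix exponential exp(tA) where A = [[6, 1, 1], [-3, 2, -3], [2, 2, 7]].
A has Jordan form J = [[5, 1, 0], [0, 5, 0], [0, 0, 5]] with A = PJP^{-1}, so e^{tA} = P e^{tJ} P^{-1}.

For a Jordan block J_k(λ), e^{tJ_k(λ)} = e^{λt} · (I + tN + t^2 N^2/2! + ... + t^{k-1} N^{k-1}/(k-1)!) where N is the nilpotent superdiagonal part.

Assembling the blocks and conjugating back gives the entries of e^{tA} as shown above.

e^{tA} = [[(t + 1)*e^{5*t}, t*e^{5*t}, t*e^{5*t}], [-3*t*e^{5*t}, (1 - 3*t)*e^{5*t}, -3*t*e^{5*t}], [2*t*e^{5*t}, 2*t*e^{5*t}, (2*t + 1)*e^{5*t}]]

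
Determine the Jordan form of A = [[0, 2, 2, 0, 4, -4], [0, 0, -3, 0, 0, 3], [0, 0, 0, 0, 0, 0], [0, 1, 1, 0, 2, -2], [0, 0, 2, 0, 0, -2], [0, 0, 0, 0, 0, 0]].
J = [[0, 1, 0, 0, 0, 0], [0, 0, 1, 0, 0, 0], [0, 0, 0, 0, 0, 0], [0, 0, 0, 0, 0, 0], [0, 0, 0, 0, 0, 0], [0, 0, 0, 0, 0, 0]]

The characteristic polynomial is det(xI - A) = x^6, so the eigenvalues are 0 (algebraic multiplicity 6).

For λ = 0: rank(A) = 2, rank(A^2) = 1, rank(A^3) = 0. The eigenspace has dimension 6 - 2 = 4, so there are 4 Jordan blocks; the rank sequence gives block sizes [3, 1, 1, 1].

Assembling the blocks gives the Jordan form J above.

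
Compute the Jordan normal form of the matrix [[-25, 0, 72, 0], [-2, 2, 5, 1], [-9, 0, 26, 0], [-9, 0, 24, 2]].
J = [[-1, 0, 0, 0], [0, 2, 1, 0], [0, 0, 2, 0], [0, 0, 0, 2]]

The characteristic polynomial is det(xI - A) = (x - 2)^3(x + 1), so the eigenvalues are -1 (algebraic multiplicity 1), 2 (algebraic multiplicity 3).

For λ = -1: algebraic multiplicity 1 gives one 1×1 block.

For λ = 2: rank(A - 2I) = 2, rank((A - 2I)^2) = 1. The eigenspace has dimension 4 - 2 = 2, so there are 2 Jordan blocks; the rank sequence gives block sizes [2, 1].

Assembling the blocks gives the Jordan form J above.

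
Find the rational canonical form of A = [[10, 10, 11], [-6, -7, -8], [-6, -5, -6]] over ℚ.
R = [[0, 0, 8], [1, 0, 2], [0, 1, -3]]

The invariant factors of A (the non-unit diagonal entries of the Smith normal form of xI - A over ℚ[x]) are (x + 2)(x^2 + x - 4), each dividing the next. The characteristic polynomial is their product, (x + 2)(x^2 + x - 4).

The rational canonical form is the block-diagonal matrix of companion matrices C(f_i):
R = [[0, 0, 8], [1, 0, 2], [0, 1, -3]].

Note the characteristic polynomial does not split into linear factors over ℚ, so A has no Jordan form over ℚ; the rational canonical form exists over any field.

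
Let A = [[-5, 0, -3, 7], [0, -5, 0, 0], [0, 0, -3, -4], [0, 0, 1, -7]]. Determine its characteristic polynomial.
xI - A = [[x + 5, 0, 3, -7], [0, x + 5, 0, 0], [0, 0, x + 3, 4], [0, 0, -1, x + 7]].

Expanding det(xI - A) along the first row:
det(xI - A) = + (x + 5)·det([[x + 5, 0, 0], [0, x + 3, 4], [0, -1, x + 7]]) - (0)·det([[0, 0, 0], [0, x + 3, 4], [0, -1, x + 7]]) + (3)·det([[0, x + 5, 0], [0, 0, 4], [0, 0, x + 7]]) - (-7)·det([[0, x + 5, 0], [0, 0, x + 3], [0, 0, -1]]).

Evaluating gives χ_A(x) = x^4 + 20x^3 + 150x^2 + 500x + 625 = (x + 5)^4.

χ_A(x) = (x + 5)^4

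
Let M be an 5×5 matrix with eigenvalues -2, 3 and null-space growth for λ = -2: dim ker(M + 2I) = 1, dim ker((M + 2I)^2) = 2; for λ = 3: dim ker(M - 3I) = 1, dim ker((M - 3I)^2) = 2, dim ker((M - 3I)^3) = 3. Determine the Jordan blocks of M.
λ = -2: successive nullity increments [1, 1] count blocks of size ≥ k; block sizes are [2].
λ = 3: successive nullity increments [1, 1, 1] count blocks of size ≥ k; block sizes are [3].

Jordan blocks: (-2, 2), (3, 3)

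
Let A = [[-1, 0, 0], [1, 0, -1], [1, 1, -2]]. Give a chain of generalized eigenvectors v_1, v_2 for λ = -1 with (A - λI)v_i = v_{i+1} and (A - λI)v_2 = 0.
v_1 = [[0, 1, 2]]^T, v_2 = [[0, -1, -1]]^T

We seek v_1 ∈ ker((A + I)^2) \ ker(A + I), then set v_{i+1} = (A + I) v_i.

One such chain is v_1 = [[0, 1, 2]]^T, v_2 = [[0, -1, -1]]^T. Check: (A + I) v_2 = [[0, 0, 0]]^T = 0.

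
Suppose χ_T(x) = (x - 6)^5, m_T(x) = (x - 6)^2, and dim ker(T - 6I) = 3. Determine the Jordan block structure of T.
λ = 6: algebraic multiplicity 5 (exponent in χ_T), largest block size 2 (exponent in m_T), 3 blocks (geometric multiplicity). These force block sizes [2, 2, 1].

Jordan blocks: (6, 2), (6, 2), (6, 1)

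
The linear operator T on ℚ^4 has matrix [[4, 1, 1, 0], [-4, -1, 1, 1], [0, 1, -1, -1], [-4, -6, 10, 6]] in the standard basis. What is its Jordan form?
J = [[2, 1, 0, 0], [0, 2, 0, 0], [0, 0, 2, 1], [0, 0, 0, 2]]

The characteristic polynomial is det(xI - A) = (x - 2)^4, so the eigenvalues are 2 (algebraic multiplicity 4).

For λ = 2: rank(A - 2I) = 2, rank((A - 2I)^2) = 0. The eigenspace has dimension 4 - 2 = 2, so there are 2 Jordan blocks; the rank sequence gives block sizes [2, 2].

Assembling the blocks gives the Jordan form J above.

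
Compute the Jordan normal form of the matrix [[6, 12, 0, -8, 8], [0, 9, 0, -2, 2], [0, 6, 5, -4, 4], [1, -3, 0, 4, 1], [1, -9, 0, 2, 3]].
The characteristic polynomial is det(xI - A) = (x - 6)^2(x - 5)^3, so the eigenvalues are 5 (algebraic multiplicity 3), 6 (algebraic multiplicity 2).

For λ = 5: rank(A - 5I) = 3, rank((A - 5I)^2) = 2. The eigenspace has dimension 5 - 3 = 2, so there are 2 Jordan blocks; the rank sequence gives block sizes [2, 1].

For λ = 6: rank(A - 6I) = 3. The eigenspace has dimension 5 - 3 = 2, so there are 2 Jordan blocks; the rank sequence gives block sizes [1, 1].

Assembling the blocks gives the Jordan form J above.

J = [[5, 1, 0, 0, 0], [0, 5, 0, 0, 0], [0, 0, 5, 0, 0], [0, 0, 0, 6, 0], [0, 0, 0, 0, 6]]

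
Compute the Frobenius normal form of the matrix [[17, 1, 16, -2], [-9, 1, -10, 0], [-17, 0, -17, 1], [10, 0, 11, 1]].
R = [[0, 0, 0, -8], [1, 0, 0, 8], [0, 1, 0, -2], [0, 0, 1, 2]]

The invariant factors of A (the non-unit diagonal entries of the Smith normal form of xI - A over ℚ[x]) are (x - 2)(x^3 + 2x - 4), each dividing the next. The characteristic polynomial is their product, (x - 2)(x^3 + 2x - 4).

The rational canonical form is the block-diagonal matrix of companion matrices C(f_i):
R = [[0, 0, 0, -8], [1, 0, 0, 8], [0, 1, 0, -2], [0, 0, 1, 2]].

Note the characteristic polynomial does not split into linear factors over ℚ, so A has no Jordan form over ℚ; the rational canonical form exists over any field.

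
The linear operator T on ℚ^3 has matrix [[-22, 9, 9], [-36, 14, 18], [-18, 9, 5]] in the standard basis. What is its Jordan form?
J = [[-4, 0, 0], [0, -4, 0], [0, 0, 5]]

The characteristic polynomial is det(xI - A) = (x - 5)(x + 4)^2, so the eigenvalues are -4 (algebraic multiplicity 2), 5 (algebraic multiplicity 1).

For λ = -4: rank(A + 4I) = 1. The eigenspace has dimension 3 - 1 = 2, so there are 2 Jordan blocks; the rank sequence gives block sizes [1, 1].

For λ = 5: algebraic multiplicity 1 gives one 1×1 block.

Assembling the blocks gives the Jordan form J above.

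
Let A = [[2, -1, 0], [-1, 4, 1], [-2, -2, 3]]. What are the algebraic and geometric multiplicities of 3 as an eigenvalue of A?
algebraic multiplicity 3, geometric multiplicity 1

The characteristic polynomial is (x - 3)^3, so the factor x - 3 appears with exponent 3: the algebraic multiplicity is 3.

rank(A - 3I) = 2, so the eigenspace has dimension 3 - 2 = 1: the geometric multiplicity is 1.

Since 1 < 3, A is not diagonalizable.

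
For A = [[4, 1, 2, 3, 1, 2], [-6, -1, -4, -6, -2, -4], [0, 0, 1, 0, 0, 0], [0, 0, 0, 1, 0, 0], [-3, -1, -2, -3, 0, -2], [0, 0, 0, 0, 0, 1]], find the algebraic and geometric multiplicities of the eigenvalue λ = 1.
algebraic multiplicity 6, geometric multiplicity 5

The characteristic polynomial is (x - 1)^6, so the factor x - 1 appears with exponent 6: the algebraic multiplicity is 6.

rank(A - I) = 1, so the eigenspace has dimension 6 - 1 = 5: the geometric multiplicity is 5.

Since 5 < 6, A is not diagonalizable.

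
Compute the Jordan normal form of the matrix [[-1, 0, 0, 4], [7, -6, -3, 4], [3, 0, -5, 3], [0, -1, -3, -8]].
J = [[-5, 1, 0, 0], [0, -5, 1, 0], [0, 0, -5, 0], [0, 0, 0, -5]]

The characteristic polynomial is det(xI - A) = (x + 5)^4, so the eigenvalues are -5 (algebraic multiplicity 4).

For λ = -5: rank(A + 5I) = 2, rank((A + 5I)^2) = 1, rank((A + 5I)^3) = 0. The eigenspace has dimension 4 - 2 = 2, so there are 2 Jordan blocks; the rank sequence gives block sizes [3, 1].

Assembling the blocks gives the Jordan form J above.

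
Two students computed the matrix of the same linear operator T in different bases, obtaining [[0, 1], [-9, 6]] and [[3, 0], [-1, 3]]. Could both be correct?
Two matrices over a field are similar if and only if they have the same invariant factors.

Both A and B have characteristic polynomial (x - 3)^2 and minimal polynomial (x - 3)^2. Computing further, both have invariant factors (x - 3)^2. Hence A and B are similar.

Yes.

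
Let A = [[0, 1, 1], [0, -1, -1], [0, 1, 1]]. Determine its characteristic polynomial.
xI - A = [[x, -1, -1], [0, x + 1, 1], [0, -1, x - 1]].

Expanding det(xI - A) along the first row:
det(xI - A) = + (x)·det([[x + 1, 1], [-1, x - 1]]) - (-1)·det([[0, 1], [0, x - 1]]) + (-1)·det([[0, x + 1], [0, -1]]).

Evaluating gives χ_A(x) = x^3.

χ_A(x) = x^3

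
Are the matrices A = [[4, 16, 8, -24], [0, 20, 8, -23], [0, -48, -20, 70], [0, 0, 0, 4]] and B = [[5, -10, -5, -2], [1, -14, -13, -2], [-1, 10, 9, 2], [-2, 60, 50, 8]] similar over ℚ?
Two matrices over a field are similar if and only if they have the same invariant factors.

Both A and B have characteristic polynomial (x - 4)^3(x + 4) and minimal polynomial (x - 4)^2(x + 4). Computing further, both have invariant factors x - 4, (x - 4)^2(x + 4). Hence A and B are similar.

Yes.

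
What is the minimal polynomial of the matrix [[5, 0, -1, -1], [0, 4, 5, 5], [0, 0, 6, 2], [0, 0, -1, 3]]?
m_A(x) = (x - 5)^2(x - 4)

The characteristic polynomial factors as (x - 5)^2(x - 4)^2. The minimal polynomial is ∏(x - λ)^{k_λ} where k_λ is the size of the largest Jordan block at λ.

For λ = 4: rank(A - 4I) = 2, and the largest Jordan block has size 1 (the smallest k with rank((A - 4I)^k) = rank((A - 4I)^(k+1))).
For λ = 5: rank(A - 5I) = 3, and the largest Jordan block has size 2 (the smallest k with rank((A - 5I)^k) = rank((A - 5I)^(k+1))).

So m_A(x) = (x - 5)^2(x - 4).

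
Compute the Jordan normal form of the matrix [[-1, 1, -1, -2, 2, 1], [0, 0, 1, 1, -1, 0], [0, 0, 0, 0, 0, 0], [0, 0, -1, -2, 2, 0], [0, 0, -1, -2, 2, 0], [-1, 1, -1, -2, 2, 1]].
J = [[0, 1, 0, 0, 0, 0], [0, 0, 1, 0, 0, 0], [0, 0, 0, 0, 0, 0], [0, 0, 0, 0, 1, 0], [0, 0, 0, 0, 0, 0], [0, 0, 0, 0, 0, 0]]

The characteristic polynomial is det(xI - A) = x^6, so the eigenvalues are 0 (algebraic multiplicity 6).

For λ = 0: rank(A) = 3, rank(A^2) = 1, rank(A^3) = 0. The eigenspace has dimension 6 - 3 = 3, so there are 3 Jordan blocks; the rank sequence gives block sizes [3, 2, 1].

Assembling the blocks gives the Jordan form J above.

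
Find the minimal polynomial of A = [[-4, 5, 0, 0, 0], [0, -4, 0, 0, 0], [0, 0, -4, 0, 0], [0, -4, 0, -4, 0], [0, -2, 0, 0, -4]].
The characteristic polynomial factors as (x + 4)^5. The minimal polynomial is ∏(x - λ)^{k_λ} where k_λ is the size of the largest Jordan block at λ.

For λ = -4: rank(A + 4I) = 1, and the largest Jordan block has size 2 (the smallest k with rank((A + 4I)^k) = rank((A + 4I)^(k+1))).

So m_A(x) = (x + 4)^2.

m_A(x) = (x + 4)^2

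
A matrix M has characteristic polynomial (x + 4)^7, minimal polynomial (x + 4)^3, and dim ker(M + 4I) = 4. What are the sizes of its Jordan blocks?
λ = -4: algebraic multiplicity 7 (exponent in χ_M), largest block size 3 (exponent in m_M), 4 blocks (geometric multiplicity). These force block sizes [3, 2, 1, 1].

Jordan blocks: (-4, 3), (-4, 2), (-4, 1), (-4, 1)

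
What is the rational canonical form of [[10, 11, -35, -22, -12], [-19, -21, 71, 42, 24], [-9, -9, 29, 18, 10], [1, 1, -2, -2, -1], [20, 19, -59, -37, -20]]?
R = [[0, 0, 0, 0, -8], [1, 0, 0, 0, 4], [0, 1, 0, 0, 10], [0, 0, 1, 0, -1], [0, 0, 0, 1, -4]]

The invariant factors of A (the non-unit diagonal entries of the Smith normal form of xI - A over ℚ[x]) are (x - 1)^2(x + 2)^3, each dividing the next. The characteristic polynomial is their product, (x - 1)^2(x + 2)^3.

The rational canonical form is the block-diagonal matrix of companion matrices C(f_i):
R = [[0, 0, 0, 0, -8], [1, 0, 0, 0, 4], [0, 1, 0, 0, 10], [0, 0, 1, 0, -1], [0, 0, 0, 1, -4]].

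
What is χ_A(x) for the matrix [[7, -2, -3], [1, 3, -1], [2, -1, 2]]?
χ_A(x) = (x - 4)^3

xI - A = [[x - 7, 2, 3], [-1, x - 3, 1], [-2, 1, x - 2]].

Expanding det(xI - A) along the first row:
det(xI - A) = + (x - 7)·det([[x - 3, 1], [1, x - 2]]) - (2)·det([[-1, 1], [-2, x - 2]]) + (3)·det([[-1, x - 3], [-2, 1]]).

Evaluating gives χ_A(x) = x^3 - 12x^2 + 48x - 64 = (x - 4)^3.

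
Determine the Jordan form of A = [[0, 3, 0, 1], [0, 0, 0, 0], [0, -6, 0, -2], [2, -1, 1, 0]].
J = [[0, 1, 0, 0], [0, 0, 1, 0], [0, 0, 0, 0], [0, 0, 0, 0]]

The characteristic polynomial is det(xI - A) = x^4, so the eigenvalues are 0 (algebraic multiplicity 4).

For λ = 0: rank(A) = 2, rank(A^2) = 1, rank(A^3) = 0. The eigenspace has dimension 4 - 2 = 2, so there are 2 Jordan blocks; the rank sequence gives block sizes [3, 1].

Assembling the blocks gives the Jordan form J above.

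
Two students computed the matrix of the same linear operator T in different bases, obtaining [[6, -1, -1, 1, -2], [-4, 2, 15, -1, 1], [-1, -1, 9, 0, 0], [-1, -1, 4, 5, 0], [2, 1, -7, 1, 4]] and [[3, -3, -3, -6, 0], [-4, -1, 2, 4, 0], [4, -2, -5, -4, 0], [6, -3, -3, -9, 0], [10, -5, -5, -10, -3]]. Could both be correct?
trace(A) = 26 but trace(B) = -15. The trace is a similarity invariant, so A and B are not similar.

No.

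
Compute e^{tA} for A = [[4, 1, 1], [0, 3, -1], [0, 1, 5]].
A has Jordan form J = [[4, 1, 0], [0, 4, 0], [0, 0, 4]] with A = PJP^{-1}, so e^{tA} = P e^{tJ} P^{-1}.

For a Jordan block J_k(λ), e^{tJ_k(λ)} = e^{λt} · (I + tN + t^2 N^2/2! + ... + t^{k-1} N^{k-1}/(k-1)!) where N is the nilpotent superdiagonal part.

Assembling the blocks and conjugating back gives the entries of e^{tA} as shown above.

e^{tA} = [[e^{4*t}, t*e^{4*t}, t*e^{4*t}], [0, (1 - t)*e^{4*t}, -t*e^{4*t}], [0, t*e^{4*t}, (t + 1)*e^{4*t}]]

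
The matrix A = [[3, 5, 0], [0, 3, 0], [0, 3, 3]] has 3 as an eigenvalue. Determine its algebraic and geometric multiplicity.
The characteristic polynomial is (x - 3)^3, so the factor x - 3 appears with exponent 3: the algebraic multiplicity is 3.

rank(A - 3I) = 1, so the eigenspace has dimension 3 - 1 = 2: the geometric multiplicity is 2.

Since 2 < 3, A is not diagonalizable.

algebraic multiplicity 3, geometric multiplicity 2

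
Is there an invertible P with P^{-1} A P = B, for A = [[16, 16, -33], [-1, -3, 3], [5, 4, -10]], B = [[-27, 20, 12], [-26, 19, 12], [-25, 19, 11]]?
Two matrices over a field are similar if and only if they have the same invariant factors.

Both A and B have characteristic polynomial (x - 5)(x + 1)^2 and minimal polynomial (x - 5)(x + 1)^2. Computing further, both have invariant factors (x - 5)(x + 1)^2. Hence A and B are similar.

Yes.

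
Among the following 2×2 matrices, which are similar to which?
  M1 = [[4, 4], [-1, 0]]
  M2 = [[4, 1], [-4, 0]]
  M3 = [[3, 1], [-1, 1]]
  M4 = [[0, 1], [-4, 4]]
1 class: {M1, M2, M3, M4}

Characteristic polynomials: χ_{M1} = (x - 2)^2, χ_{M2} = (x - 2)^2, χ_{M3} = (x - 2)^2, χ_{M4} = (x - 2)^2.

{M1, M2, M3, M4}: invariant factors (x - 2)^2.

Matrices are similar if and only if their invariant-factor lists agree; the partition into similarity classes is {M1, M2, M3, M4}.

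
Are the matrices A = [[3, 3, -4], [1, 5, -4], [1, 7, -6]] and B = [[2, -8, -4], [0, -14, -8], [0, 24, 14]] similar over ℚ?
No.

Both have characteristic polynomial (x - 2)^2(x + 2), but the minimal polynomial of A is (x - 2)^2(x + 2) while the minimal polynomial of B is (x - 2)(x + 2). The minimal polynomial is a similarity invariant, so A and B are not similar.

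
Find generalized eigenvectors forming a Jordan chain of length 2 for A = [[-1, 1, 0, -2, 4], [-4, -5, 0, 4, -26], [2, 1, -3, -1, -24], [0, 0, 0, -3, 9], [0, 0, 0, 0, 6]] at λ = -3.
v_1 = [[0, 1, 0, 0, 0]]^T, v_2 = [[1, -2, 1, 0, 0]]^T

We seek v_1 ∈ ker((A + 3I)^2) \ ker(A + 3I), then set v_{i+1} = (A + 3I) v_i.

One such chain is v_1 = [[0, 1, 0, 0, 0]]^T, v_2 = [[1, -2, 1, 0, 0]]^T. Check: (A + 3I) v_2 = [[0, 0, 0, 0, 0]]^T = 0.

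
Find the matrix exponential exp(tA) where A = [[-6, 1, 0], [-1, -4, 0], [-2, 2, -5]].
e^{tA} = [[(1 - t)*e^{-5*t}, t*e^{-5*t}, 0], [-t*e^{-5*t}, (t + 1)*e^{-5*t}, 0], [-2*t*e^{-5*t}, 2*t*e^{-5*t}, e^{-5*t}]]

A has Jordan form J = [[-5, 1, 0], [0, -5, 0], [0, 0, -5]] with A = PJP^{-1}, so e^{tA} = P e^{tJ} P^{-1}.

For a Jordan block J_k(λ), e^{tJ_k(λ)} = e^{λt} · (I + tN + t^2 N^2/2! + ... + t^{k-1} N^{k-1}/(k-1)!) where N is the nilpotent superdiagonal part.

Assembling the blocks and conjugating back gives the entries of e^{tA} as shown above.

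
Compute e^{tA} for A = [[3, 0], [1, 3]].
A has Jordan form J = [[3, 1], [0, 3]] with A = PJP^{-1}, so e^{tA} = P e^{tJ} P^{-1}.

For a Jordan block J_k(λ), e^{tJ_k(λ)} = e^{λt} · (I + tN + t^2 N^2/2! + ... + t^{k-1} N^{k-1}/(k-1)!) where N is the nilpotent superdiagonal part.

Assembling the blocks and conjugating back gives the entries of e^{tA} as shown above.

e^{tA} = [[e^{3*t}, 0], [t*e^{3*t}, e^{3*t}]]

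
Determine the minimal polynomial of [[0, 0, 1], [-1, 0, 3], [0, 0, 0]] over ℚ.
m_A(x) = x^3

The characteristic polynomial factors as x^3. The minimal polynomial is ∏(x - λ)^{k_λ} where k_λ is the size of the largest Jordan block at λ.

For λ = 0: rank(A) = 2, and the largest Jordan block has size 3 (the smallest k with rank(A^k) = rank(A^(k+1))).

So m_A(x) = x^3.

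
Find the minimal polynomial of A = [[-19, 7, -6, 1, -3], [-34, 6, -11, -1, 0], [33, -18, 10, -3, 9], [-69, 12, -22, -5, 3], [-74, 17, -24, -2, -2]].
m_A(x) = (x + 2)^3

The characteristic polynomial factors as (x + 2)^5. The minimal polynomial is ∏(x - λ)^{k_λ} where k_λ is the size of the largest Jordan block at λ.

For λ = -2: rank(A + 2I) = 3, and the largest Jordan block has size 3 (the smallest k with rank((A + 2I)^k) = rank((A + 2I)^(k+1))).

So m_A(x) = (x + 2)^3.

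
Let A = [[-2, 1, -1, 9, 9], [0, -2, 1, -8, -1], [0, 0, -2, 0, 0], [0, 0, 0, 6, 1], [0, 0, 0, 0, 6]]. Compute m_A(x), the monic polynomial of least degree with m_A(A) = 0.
The characteristic polynomial factors as (x - 6)^2(x + 2)^3. The minimal polynomial is ∏(x - λ)^{k_λ} where k_λ is the size of the largest Jordan block at λ.

For λ = -2: rank(A + 2I) = 4, and the largest Jordan block has size 3 (the smallest k with rank((A + 2I)^k) = rank((A + 2I)^(k+1))).
For λ = 6: rank(A - 6I) = 4, and the largest Jordan block has size 2 (the smallest k with rank((A - 6I)^k) = rank((A - 6I)^(k+1))).

So m_A(x) = (x - 6)^2(x + 2)^3.

m_A(x) = (x - 6)^2(x + 2)^3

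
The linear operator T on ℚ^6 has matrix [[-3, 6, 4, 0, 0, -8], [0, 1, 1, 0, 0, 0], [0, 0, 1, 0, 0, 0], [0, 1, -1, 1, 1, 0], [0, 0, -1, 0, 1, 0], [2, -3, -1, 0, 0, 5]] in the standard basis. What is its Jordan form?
The characteristic polynomial is det(xI - A) = (x - 1)^6, so the eigenvalues are 1 (algebraic multiplicity 6).

For λ = 1: rank(A - I) = 3, rank((A - I)^2) = 1, rank((A - I)^3) = 0. The eigenspace has dimension 6 - 3 = 3, so there are 3 Jordan blocks; the rank sequence gives block sizes [3, 2, 1].

Assembling the blocks gives the Jordan form J above.

J = [[1, 1, 0, 0, 0, 0], [0, 1, 1, 0, 0, 0], [0, 0, 1, 0, 0, 0], [0, 0, 0, 1, 1, 0], [0, 0, 0, 0, 1, 0], [0, 0, 0, 0, 0, 1]]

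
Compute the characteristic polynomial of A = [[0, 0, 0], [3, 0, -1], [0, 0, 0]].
χ_A(x) = x^3

xI - A = [[x, 0, 0], [-3, x, 1], [0, 0, x]].

Expanding det(xI - A) along the first row:
det(xI - A) = + (x)·det([[x, 1], [0, x]]) - (0)·det([[-3, 1], [0, x]]) + (0)·det([[-3, x], [0, 0]]).

Evaluating gives χ_A(x) = x^3.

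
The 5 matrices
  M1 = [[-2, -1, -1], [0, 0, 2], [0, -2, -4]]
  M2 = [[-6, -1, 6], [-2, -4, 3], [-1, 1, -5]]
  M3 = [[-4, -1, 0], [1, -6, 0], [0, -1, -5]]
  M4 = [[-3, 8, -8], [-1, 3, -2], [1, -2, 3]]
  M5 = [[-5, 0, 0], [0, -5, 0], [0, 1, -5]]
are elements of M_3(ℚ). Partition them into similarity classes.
4 classes: {M1}, {M2, M3}, {M4}, {M5}

Characteristic polynomials: χ_{M1} = (x + 2)^3, χ_{M2} = (x + 5)^3, χ_{M3} = (x + 5)^3, χ_{M4} = (x - 1)^3, χ_{M5} = (x + 5)^3.

{M1}: invariant factors x + 2, (x + 2)^2.

{M2, M3}: invariant factors (x + 5)^3.

{M4}: invariant factors x - 1, (x - 1)^2.

{M5}: invariant factors x + 5, (x + 5)^2.

Matrices are similar if and only if their invariant-factor lists agree; the partition into similarity classes is {M1}, {M2, M3}, {M4}, {M5}.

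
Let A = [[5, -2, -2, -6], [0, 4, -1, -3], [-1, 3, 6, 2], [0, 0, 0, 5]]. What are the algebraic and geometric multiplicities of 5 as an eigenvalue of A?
algebraic multiplicity 4, geometric multiplicity 2

The characteristic polynomial is (x - 5)^4, so the factor x - 5 appears with exponent 4: the algebraic multiplicity is 4.

rank(A - 5I) = 2, so the eigenspace has dimension 4 - 2 = 2: the geometric multiplicity is 2.

Since 2 < 4, A is not diagonalizable.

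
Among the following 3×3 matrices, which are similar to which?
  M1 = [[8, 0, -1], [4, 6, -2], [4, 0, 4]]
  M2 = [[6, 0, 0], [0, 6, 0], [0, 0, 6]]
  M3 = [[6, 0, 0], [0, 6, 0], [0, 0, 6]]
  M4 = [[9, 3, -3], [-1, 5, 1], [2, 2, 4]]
2 classes: {M1, M4}, {M2, M3}

Characteristic polynomials: χ_{M1} = (x - 6)^3, χ_{M2} = (x - 6)^3, χ_{M3} = (x - 6)^3, χ_{M4} = (x - 6)^3.

{M1, M4}: invariant factors x - 6, (x - 6)^2.

{M2, M3}: invariant factors x - 6, x - 6, x - 6.

Matrices are similar if and only if their invariant-factor lists agree; the partition into similarity classes is {M1, M4}, {M2, M3}.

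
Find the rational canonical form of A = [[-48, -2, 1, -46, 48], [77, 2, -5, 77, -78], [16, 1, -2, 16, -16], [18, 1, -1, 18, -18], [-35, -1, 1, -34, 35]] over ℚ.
R = [[0, 0, 0, 0, 24], [1, 0, 0, 0, 44], [0, 1, 0, 0, 16], [0, 0, 1, 0, 2], [0, 0, 0, 1, 5]]

The invariant factors of A (the non-unit diagonal entries of the Smith normal form of xI - A over ℚ[x]) are (x - 6)(x + 1)(x^3 + 4x + 4), each dividing the next. The characteristic polynomial is their product, (x - 6)(x + 1)(x^3 + 4x + 4).

The rational canonical form is the block-diagonal matrix of companion matrices C(f_i):
R = [[0, 0, 0, 0, 24], [1, 0, 0, 0, 44], [0, 1, 0, 0, 16], [0, 0, 1, 0, 2], [0, 0, 0, 1, 5]].

Note the characteristic polynomial does not split into linear factors over ℚ, so A has no Jordan form over ℚ; the rational canonical form exists over any field.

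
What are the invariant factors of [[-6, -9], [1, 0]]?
The Jordan structure of A has elementary divisors (x + 3)^2. Arranging the block sizes at each eigenvalue in decreasing order and taking row products gives the invariant factors.

Invariant factors (smallest first, each dividing the next): (x + 3)^2.

Check: the last factor (x + 3)^2 is the minimal polynomial, and the product (x + 3)^2 is the characteristic polynomial.

(x + 3)^2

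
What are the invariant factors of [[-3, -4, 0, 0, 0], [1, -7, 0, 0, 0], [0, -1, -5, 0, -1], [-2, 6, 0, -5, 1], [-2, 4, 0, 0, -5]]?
The Jordan structure of A has elementary divisors (x + 5)^3, (x + 5)^2. Arranging the block sizes at each eigenvalue in decreasing order and taking row products gives the invariant factors.

Invariant factors (smallest first, each dividing the next): (x + 5)^2, (x + 5)^3.

Check: the last factor (x + 5)^3 is the minimal polynomial, and the product (x + 5)^5 is the characteristic polynomial.

(x + 5)^2, (x + 5)^3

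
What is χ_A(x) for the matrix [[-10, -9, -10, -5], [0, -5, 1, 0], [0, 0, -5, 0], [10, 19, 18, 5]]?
χ_A(x) = x(x + 5)^3

xI - A = [[x + 10, 9, 10, 5], [0, x + 5, -1, 0], [0, 0, x + 5, 0], [-10, -19, -18, x - 5]].

Expanding det(xI - A) along the first row:
det(xI - A) = + (x + 10)·det([[x + 5, -1, 0], [0, x + 5, 0], [-19, -18, x - 5]]) - (9)·det([[0, -1, 0], [0, x + 5, 0], [-10, -18, x - 5]]) + (10)·det([[0, x + 5, 0], [0, 0, 0], [-10, -19, x - 5]]) - (5)·det([[0, x + 5, -1], [0, 0, x + 5], [-10, -19, -18]]).

Evaluating gives χ_A(x) = x^4 + 15x^3 + 75x^2 + 125x = x(x + 5)^3.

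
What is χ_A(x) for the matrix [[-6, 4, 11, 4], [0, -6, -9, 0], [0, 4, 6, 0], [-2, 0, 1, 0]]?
χ_A(x) = x^2(x + 2)(x + 4)

xI - A = [[x + 6, -4, -11, -4], [0, x + 6, 9, 0], [0, -4, x - 6, 0], [2, 0, -1, x]].

Expanding det(xI - A) along the first row:
det(xI - A) = + (x + 6)·det([[x + 6, 9, 0], [-4, x - 6, 0], [0, -1, x]]) - (-4)·det([[0, 9, 0], [0, x - 6, 0], [2, -1, x]]) + (-11)·det([[0, x + 6, 0], [0, -4, 0], [2, 0, x]]) - (-4)·det([[0, x + 6, 9], [0, -4, x - 6], [2, 0, -1]]).

Evaluating gives χ_A(x) = x^4 + 6x^3 + 8x^2 = x^2(x + 2)(x + 4).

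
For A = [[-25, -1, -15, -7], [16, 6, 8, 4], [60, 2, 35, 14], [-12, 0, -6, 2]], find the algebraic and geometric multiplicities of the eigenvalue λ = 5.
algebraic multiplicity 2, geometric multiplicity 1

The characteristic polynomial is (x - 6)(x - 5)^2(x - 2), so the factor x - 5 appears with exponent 2: the algebraic multiplicity is 2.

rank(A - 5I) = 3, so the eigenspace has dimension 4 - 3 = 1: the geometric multiplicity is 1.

Since 1 < 2, A is not diagonalizable.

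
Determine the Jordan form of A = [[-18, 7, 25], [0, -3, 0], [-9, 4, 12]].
J = [[-3, 1, 0], [0, -3, 1], [0, 0, -3]]

The characteristic polynomial is det(xI - A) = (x + 3)^3, so the eigenvalues are -3 (algebraic multiplicity 3).

For λ = -3: rank(A + 3I) = 2, rank((A + 3I)^2) = 1, rank((A + 3I)^3) = 0. The eigenspace has dimension 3 - 2 = 1, so there is 1 Jordan block; the rank sequence gives block sizes [3].

Assembling the blocks gives the Jordan form J above.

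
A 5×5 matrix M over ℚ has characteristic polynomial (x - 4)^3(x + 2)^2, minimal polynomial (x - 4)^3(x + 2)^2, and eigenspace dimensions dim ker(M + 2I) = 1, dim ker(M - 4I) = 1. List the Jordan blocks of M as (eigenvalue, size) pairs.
λ = -2: algebraic multiplicity 2 (exponent in χ_M), largest block size 2 (exponent in m_M), 1 block (geometric multiplicity). This forces block sizes [2].
λ = 4: algebraic multiplicity 3 (exponent in χ_M), largest block size 3 (exponent in m_M), 1 block (geometric multiplicity). This forces block sizes [3].

Jordan blocks: (-2, 2), (4, 3)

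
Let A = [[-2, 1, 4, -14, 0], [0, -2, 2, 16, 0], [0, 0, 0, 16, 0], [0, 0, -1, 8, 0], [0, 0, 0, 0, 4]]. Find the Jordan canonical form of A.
The characteristic polynomial is det(xI - A) = (x - 4)^3(x + 2)^2, so the eigenvalues are -2 (algebraic multiplicity 2), 4 (algebraic multiplicity 3).

For λ = -2: rank(A + 2I) = 4, rank((A + 2I)^2) = 3. The eigenspace has dimension 5 - 4 = 1, so there is 1 Jordan block; the rank sequence gives block sizes [2].

For λ = 4: rank(A - 4I) = 3, rank((A - 4I)^2) = 2. The eigenspace has dimension 5 - 3 = 2, so there are 2 Jordan blocks; the rank sequence gives block sizes [2, 1].

Assembling the blocks gives the Jordan form J above.

J = [[-2, 1, 0, 0, 0], [0, -2, 0, 0, 0], [0, 0, 4, 1, 0], [0, 0, 0, 4, 0], [0, 0, 0, 0, 4]]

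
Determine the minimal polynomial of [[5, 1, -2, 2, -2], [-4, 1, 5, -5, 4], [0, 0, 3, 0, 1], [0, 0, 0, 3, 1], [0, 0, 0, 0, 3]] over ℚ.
The characteristic polynomial factors as (x - 3)^5. The minimal polynomial is ∏(x - λ)^{k_λ} where k_λ is the size of the largest Jordan block at λ.

For λ = 3: rank(A - 3I) = 3, and the largest Jordan block has size 3 (the smallest k with rank((A - 3I)^k) = rank((A - 3I)^(k+1))).

So m_A(x) = (x - 3)^3.

m_A(x) = (x - 3)^3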